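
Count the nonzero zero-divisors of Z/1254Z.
In Z/1254Z each nonzero element is either a unit (gcd with 1254 is 1) or a zero-divisor (gcd > 1). The number of units is φ(1254): factorise 1254 = 2 · 3 · 11 · 19, so φ(1254) = (2 − 1) · (3 − 1) · (11 − 1) · (19 − 1) = 1 · 2 · 10 · 18 = 360. The nonzero elements number 1254 − 1 = 1253. Hence the nonzero zero-divisors number 1253 − 360 = 893.

Final answer: Z/1254Z has 893 nonzero zero-divisors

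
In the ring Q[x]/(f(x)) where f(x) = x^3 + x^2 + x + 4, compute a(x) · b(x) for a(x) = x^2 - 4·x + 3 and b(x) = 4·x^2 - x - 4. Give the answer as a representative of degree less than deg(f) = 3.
First multiply in Q[x] without reducing: a · b = 4·x^4 - 17·x^3 + 12·x^2 + 13·x - 12. Now divide by f(x) = x^3 + x^2 + x + 4, eliminating the leading term at each step:
  leading term 4·x^4: subtract (4·x)·f(x) = 4·x^4 + 4·x^3 + 4·x^2 + 16·x, leaving -21·x^3 + 8·x^2 - 3·x - 12
  leading term -21·x^3: subtract (-21)·f(x) = -21·x^3 - 21·x^2 - 21·x - 84, leaving 29·x^2 + 18·x + 72
The degree is now < 3, so this is the remainder. Hence a · b ≡ 29·x^2 + 18·x + 72 in Q[x]/(f).

Final answer: a · b ≡ 29·x^2 + 18·x + 72 (mod f(x))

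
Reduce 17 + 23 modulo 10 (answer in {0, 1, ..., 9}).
0

Reduce the summands first: 17 ≡ 7, 23 ≡ 3 (mod 10), so 17 + 23 ≡ 7 + 3 (mod 10). 7 + 3 = 10; 10 = 1·10 + 0, so (17 + 23) mod 10 = 0.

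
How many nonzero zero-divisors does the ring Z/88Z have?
Z/88Z has 47 nonzero zero-divisors

In Z/88Z each nonzero element is either a unit (gcd with 88 is 1) or a zero-divisor (gcd > 1). The number of units is φ(88): factorise 88 = 2^3 · 11, so φ(88) = (2^3 − 2^2) · (11 − 1) = 4 · 10 = 40. The nonzero elements number 88 − 1 = 87. Hence the nonzero zero-divisors number 87 − 40 = 47.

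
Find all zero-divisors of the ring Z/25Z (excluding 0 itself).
An element a ∈ Z/25Z (with a ≠ 0) is a zero-divisor iff gcd(a, 25) > 1 (because a is a unit precisely when gcd(a, n) = 1, and in Z/nZ every nonzero, non-unit element is a zero-divisor). Scan a = 1, ..., 24 and keep those with gcd(a, 25) > 1:
  gcd(5, 25) = 5, gcd(10, 25) = 5, gcd(15, 25) = 5, gcd(20, 25) = 5.
All other a ∈ {1, ..., 24} have gcd(a, 25) = 1 and are units. So the nonzero zero-divisors are exactly the 4 values of a appearing in this scan.

Final answer: nonzero zero-divisors of Z/25Z = {5, 10, 15, 20}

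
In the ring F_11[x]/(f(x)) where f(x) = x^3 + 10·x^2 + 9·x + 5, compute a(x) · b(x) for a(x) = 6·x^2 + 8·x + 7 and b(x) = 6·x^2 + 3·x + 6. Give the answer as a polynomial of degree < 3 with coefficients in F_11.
Multiply as integer polynomials: a · b = 36·x^4 + 66·x^3 + 102·x^2 + 69·x + 42. Reducing coefficients mod 11: a · b ≡ 3·x^4 + 3·x^2 + 3·x + 9. Now divide by f(x) = x^3 + 10·x^2 + 9·x + 5 in F_11[x], eliminating the leading term at each step:
  leading term 3·x^4: subtract (3·x)·f(x) = 3·x^4 + 8·x^3 + 5·x^2 + 4·x, leaving 3·x^3 + 9·x^2 + 10·x + 9 (coefficients mod 11)
  leading term 3·x^3: subtract (3)·f(x) = 3·x^3 + 8·x^2 + 5·x + 4, leaving x^2 + 5·x + 5 (coefficients mod 11)
The degree is now < 3, so this is the remainder. Hence a · b ≡ x^2 + 5·x + 5 in F_11[x]/(f).

Final answer: a · b ≡ x^2 + 5·x + 5 (mod f(x))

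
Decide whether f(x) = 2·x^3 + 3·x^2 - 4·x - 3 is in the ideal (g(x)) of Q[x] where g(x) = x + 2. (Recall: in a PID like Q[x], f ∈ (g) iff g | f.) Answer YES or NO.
In Q[x] the ideal (g) consists of all multiples of g, so f ∈ (g) iff g | f, i.e. iff the remainder of f on division by g is 0. Divide f by g (g is monic, so eliminate the leading term of the running remainder at each step):
  leading term 2·x^3: subtract (2·x^2)·g(x) = 2·x^3 + 4·x^2, leaving -x^2 - 4·x - 3
  leading term -x^2: subtract (-x)·g(x) = -x^2 - 2·x, leaving -2·x - 3
  leading term -2·x: subtract (-2)·g(x) = -2·x - 4, leaving 1
The remainder r(x) = 1 ≠ 0 (and deg r < deg g), so g ∤ f, i.e. f ∉ (g).

Final answer: NO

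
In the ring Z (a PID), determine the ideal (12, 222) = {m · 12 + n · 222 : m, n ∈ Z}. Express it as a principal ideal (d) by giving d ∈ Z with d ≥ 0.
In the PID Z, (a, b) is generated by gcd(a, b). Compute gcd(222, 12) with the extended Euclidean algorithm, tracking rows (r, s, t) with s·222 + t·12 = r:
  row A: (222, 1, 0)   [1·222 + 0·12 = 222]
  row B: (12, 0, 1)   [0·222 + 1·12 = 12]
  222 = 18·12 + 6   → row C = row A − 18·row B = (6, 1, −18)   [check: 1·222 − 18·12 = 6]
  12 = 2·6 + 0   → remainder 0, stop. gcd = 6 (last nonzero row C).
So gcd(12, 222) = 6, with Bézout identity 1·222 − 18·12 = 6. Containment (⊇): the Bézout identity exhibits 6 as an element of (12, 222), giving (6) ⊆ (12, 222). Containment (⊆): since 6 | 12 and 6 | 222 (12 = 6·2, 222 = 6·37), every Z-linear combination of 12 and 222 is divisible by 6, so (12, 222) ⊆ (6). Therefore (12, 222) = (6), d = 6.

Final answer: (12, 222) = (6); d = 6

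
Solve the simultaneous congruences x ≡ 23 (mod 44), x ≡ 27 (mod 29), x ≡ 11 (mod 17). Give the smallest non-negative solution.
The moduli 44, 29, 17 are pairwise coprime, so by the CRT there is a unique solution mod 44·29·17 = 21692.
Solve by successive substitution. Start with x ≡ 23 (mod 44).
  Combine with x ≡ 27 (mod 29): write x = 23 + 44·t and require 23 + 44·t ≡ 27 (mod 29), i.e. 44·t ≡ 27 − 23 ≡ 4 (mod 29). Since 44^(−1) ≡ 2 (mod 29) (44 ≡ 15 (mod 29)), t ≡ 2·4 ≡ 8 (mod 29). So x ≡ 23 + 44·8 = 375 (mod 1276).
  Combine with x ≡ 11 (mod 17): write x = 375 + 1276·t and require 375 + 1276·t ≡ 11 (mod 17), i.e. 1276·t ≡ 11 − 375 ≡ 10 (mod 17). Since 1276^(−1) ≡ 1 (mod 17) (1276 ≡ 1 (mod 17)), t ≡ 1·10 ≡ 10 (mod 17). So x ≡ 375 + 1276·10 = 13135 (mod 21692).
Unique solution in [0, 21692): x = 13135.

Final answer: x ≡ 13135 (mod 21692); the representative in [0, 21692) is 13135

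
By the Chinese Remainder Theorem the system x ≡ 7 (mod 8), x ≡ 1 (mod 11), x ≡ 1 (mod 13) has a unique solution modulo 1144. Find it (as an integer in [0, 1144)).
The moduli 8, 11, 13 are pairwise coprime, so by the CRT there is a unique solution mod 8·11·13 = 1144.
Solve by successive substitution. Start with x ≡ 7 (mod 8).
  Combine with x ≡ 1 (mod 11): write x = 7 + 8·t and require 7 + 8·t ≡ 1 (mod 11), i.e. 8·t ≡ 1 − 7 ≡ 5 (mod 11). Since 8^(−1) ≡ 7 (mod 11), t ≡ 7·5 ≡ 2 (mod 11). So x ≡ 7 + 8·2 = 23 (mod 88).
  Combine with x ≡ 1 (mod 13): write x = 23 + 88·t and require 23 + 88·t ≡ 1 (mod 13), i.e. 88·t ≡ 1 − 23 ≡ 4 (mod 13). Since 88^(−1) ≡ 4 (mod 13) (88 ≡ 10 (mod 13)), t ≡ 4·4 ≡ 3 (mod 13). So x ≡ 23 + 88·3 = 287 (mod 1144).
Unique solution in [0, 1144): x = 287.

Final answer: x ≡ 287 (mod 1144); the representative in [0, 1144) is 287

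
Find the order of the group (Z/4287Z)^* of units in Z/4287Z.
|(Z/4287Z)^*| = 2856

(Z/4287Z)^* consists of the classes a with gcd(a, 4287) = 1, so its order is φ(4287). φ is multiplicative, with φ(p^e) = p^e − p^(e−1). Factorise 4287 = 3 · 1429. Then
  φ(4287) = (3 − 1) · (1429 − 1) = 2 · 1428 = 2856.
Thus |(Z/4287Z)^*| = 2856.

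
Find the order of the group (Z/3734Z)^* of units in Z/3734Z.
|(Z/3734Z)^*| = 1866

(Z/3734Z)^* consists of the classes a with gcd(a, 3734) = 1, so its order is φ(3734). φ is multiplicative, with φ(p^e) = p^e − p^(e−1). Factorise 3734 = 2 · 1867. Then
  φ(3734) = (2 − 1) · (1867 − 1) = 1 · 1866 = 1866.
Thus |(Z/3734Z)^*| = 1866.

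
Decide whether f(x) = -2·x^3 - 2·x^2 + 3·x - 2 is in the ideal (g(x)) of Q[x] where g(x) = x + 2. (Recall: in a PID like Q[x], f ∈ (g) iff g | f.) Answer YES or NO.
In Q[x] the ideal (g) consists of all multiples of g, so f ∈ (g) iff g | f, i.e. iff the remainder of f on division by g is 0. Divide f by g (g is monic, so eliminate the leading term of the running remainder at each step):
  leading term -2·x^3: subtract (-2·x^2)·g(x) = -2·x^3 - 4·x^2, leaving 2·x^2 + 3·x - 2
  leading term 2·x^2: subtract (2·x)·g(x) = 2·x^2 + 4·x, leaving -x - 2
  leading term -x: subtract (-1)·g(x) = -x - 2, leaving 0
The remainder is 0, so f(x) = g(x) · h(x) with h(x) = -2·x^2 + 2·x - 1. Hence g | f, i.e. f ∈ (g).

Final answer: YES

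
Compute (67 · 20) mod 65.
Reduce the factors first: 67 ≡ 2 (mod 65), so 67 · 20 ≡ 2 · 20 (mod 65). 2 · 20 = 40. Dividing by 65: 40 = 0·65 + 40. So (67 · 20) mod 65 = 40.

Final answer: 40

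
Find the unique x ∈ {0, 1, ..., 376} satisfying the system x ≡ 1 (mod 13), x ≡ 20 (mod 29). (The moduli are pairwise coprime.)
The moduli 13, 29 are pairwise coprime, so by the CRT there is a unique solution mod 13·29 = 377.
Solve by successive substitution. Start with x ≡ 1 (mod 13).
  Combine with x ≡ 20 (mod 29): write x = 1 + 13·t and require 1 + 13·t ≡ 20 (mod 29), i.e. 13·t ≡ 20 − 1 ≡ 19 (mod 29). Since 13^(−1) ≡ 9 (mod 29), t ≡ 9·19 ≡ 26 (mod 29). So x ≡ 1 + 13·26 = 339 (mod 377).
Unique solution in [0, 377): x = 339.

Final answer: x ≡ 339 (mod 377); the representative in [0, 377) is 339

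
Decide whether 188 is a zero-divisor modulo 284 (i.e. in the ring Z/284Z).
YES

gcd(188, 284) = 4 > 1, so 188 is not a unit in Z/284Z. In Z/nZ every nonzero non-unit is a zero-divisor: explicitly, take b = 284/gcd = 71 ≠ 0 (mod 284); then 188·71 = 13348 = 47·284, i.e. 188·71 ≡ 0 (mod 284). So 188 is a zero-divisor.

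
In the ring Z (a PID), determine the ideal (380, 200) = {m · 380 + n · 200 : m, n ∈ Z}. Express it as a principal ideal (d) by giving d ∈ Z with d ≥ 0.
(380, 200) = (20); d = 20

In the PID Z, (a, b) is generated by gcd(a, b). Compute gcd(380, 200) with the extended Euclidean algorithm, tracking rows (r, s, t) with s·380 + t·200 = r:
  row A: (380, 1, 0)   [1·380 + 0·200 = 380]
  row B: (200, 0, 1)   [0·380 + 1·200 = 200]
  380 = 1·200 + 180   → row C = row A − 1·row B = (180, 1, −1)   [check: 1·380 − 1·200 = 180]
  200 = 1·180 + 20   → row D = row B − 1·row C = (20, −1, 2)   [check: −1·380 + 2·200 = 20]
  180 = 9·20 + 0   → remainder 0, stop. gcd = 20 (last nonzero row D).
So gcd(380, 200) = 20, with Bézout identity −1·380 + 2·200 = 20. Containment (⊇): the Bézout identity exhibits 20 as an element of (380, 200), giving (20) ⊆ (380, 200). Containment (⊆): since 20 | 380 and 20 | 200 (380 = 20·19, 200 = 20·10), every Z-linear combination of 380 and 200 is divisible by 20, so (380, 200) ⊆ (20). Therefore (380, 200) = (20), d = 20.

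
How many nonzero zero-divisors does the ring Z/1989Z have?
In Z/1989Z each nonzero element is either a unit (gcd with 1989 is 1) or a zero-divisor (gcd > 1). The number of units is φ(1989): factorise 1989 = 3^2 · 13 · 17, so φ(1989) = (3^2 − 3^1) · (13 − 1) · (17 − 1) = 6 · 12 · 16 = 1152. The nonzero elements number 1989 − 1 = 1988. Hence the nonzero zero-divisors number 1988 − 1152 = 836.

Final answer: Z/1989Z has 836 nonzero zero-divisors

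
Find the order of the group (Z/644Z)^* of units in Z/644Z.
(Z/644Z)^* consists of the classes a with gcd(a, 644) = 1, so its order is φ(644). φ is multiplicative, with φ(p^e) = p^e − p^(e−1). Factorise 644 = 2^2 · 7 · 23. Then
  φ(644) = (2^2 − 2^1) · (7 − 1) · (23 − 1) = 2 · 6 · 22 = 264.
Thus |(Z/644Z)^*| = 264.

Final answer: |(Z/644Z)^*| = 264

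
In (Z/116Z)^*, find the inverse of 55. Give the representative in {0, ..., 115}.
55^(−1) ≡ 19 (mod 116)

Apply the extended Euclidean algorithm to (116, 55), tracking rows (r, s, t) with s·116 + t·55 = r. Each division r_prev = q·r_cur + r_new produces the new row as (previous row) − q·(current row):
  row A: (116, 1, 0)   [1·116 + 0·55 = 116]
  row B: (55, 0, 1)   [0·116 + 1·55 = 55]
  116 = 2·55 + 6   → row C = row A − 2·row B = (6, 1, −2)   [check: 1·116 − 2·55 = 6]
  55 = 9·6 + 1   → row D = row B − 9·row C = (1, −9, 19)   [check: −9·116 + 19·55 = 1]
  6 = 6·1 + 0   → remainder 0, stop. gcd = 1 (last nonzero row D).
The gcd is 1, so 55 is invertible mod 116. The last nonzero row gives −9·116 + 19·55 = 1, so t = 19. So 55^(−1) ≡ 19 (mod 116). Verify: 55 · 19 = 1045 ≡ 1 (mod 116). ✓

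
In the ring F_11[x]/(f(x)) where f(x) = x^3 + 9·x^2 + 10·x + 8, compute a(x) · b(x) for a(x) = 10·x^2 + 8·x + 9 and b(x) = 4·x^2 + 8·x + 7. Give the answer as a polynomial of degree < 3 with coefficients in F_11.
Multiply as integer polynomials: a · b = 40·x^4 + 112·x^3 + 170·x^2 + 128·x + 63. Reducing coefficients mod 11: a · b ≡ 7·x^4 + 2·x^3 + 5·x^2 + 7·x + 8. Now divide by f(x) = x^3 + 9·x^2 + 10·x + 8 in F_11[x], eliminating the leading term at each step:
  leading term 7·x^4: subtract (7·x)·f(x) = 7·x^4 + 8·x^3 + 4·x^2 + x, leaving 5·x^3 + x^2 + 6·x + 8 (coefficients mod 11)
  leading term 5·x^3: subtract (5)·f(x) = 5·x^3 + x^2 + 6·x + 7, leaving 1 (coefficients mod 11)
The degree is now < 3, so this is the remainder. Hence a · b ≡ 1 in F_11[x]/(f).

Final answer: a · b ≡ 1 (mod f(x))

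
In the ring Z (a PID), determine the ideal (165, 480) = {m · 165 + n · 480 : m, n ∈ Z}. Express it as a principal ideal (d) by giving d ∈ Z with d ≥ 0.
In the PID Z, (a, b) is generated by gcd(a, b). Compute gcd(480, 165) with the extended Euclidean algorithm, tracking rows (r, s, t) with s·480 + t·165 = r:
  row A: (480, 1, 0)   [1·480 + 0·165 = 480]
  row B: (165, 0, 1)   [0·480 + 1·165 = 165]
  480 = 2·165 + 150   → row C = row A − 2·row B = (150, 1, −2)   [check: 1·480 − 2·165 = 150]
  165 = 1·150 + 15   → row D = row B − 1·row C = (15, −1, 3)   [check: −1·480 + 3·165 = 15]
  150 = 10·15 + 0   → remainder 0, stop. gcd = 15 (last nonzero row D).
So gcd(165, 480) = 15, with Bézout identity −1·480 + 3·165 = 15. Containment (⊇): the Bézout identity exhibits 15 as an element of (165, 480), giving (15) ⊆ (165, 480). Containment (⊆): since 15 | 165 and 15 | 480 (165 = 15·11, 480 = 15·32), every Z-linear combination of 165 and 480 is divisible by 15, so (165, 480) ⊆ (15). Therefore (165, 480) = (15), d = 15.

Final answer: (165, 480) = (15); d = 15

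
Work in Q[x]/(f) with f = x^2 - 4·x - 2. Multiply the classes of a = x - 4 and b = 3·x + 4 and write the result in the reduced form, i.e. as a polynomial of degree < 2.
First multiply in Q[x] without reducing: a · b = 3·x^2 - 8·x - 16. Now divide by f(x) = x^2 - 4·x - 2, eliminating the leading term at each step:
  leading term 3·x^2: subtract (3)·f(x) = 3·x^2 - 12·x - 6, leaving 4·x - 10
The degree is now < 2, so this is the remainder. Hence a · b ≡ 4·x - 10 in Q[x]/(f).

Final answer: a · b ≡ 4·x - 10 (mod f(x))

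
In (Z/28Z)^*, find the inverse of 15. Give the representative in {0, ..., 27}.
Apply the extended Euclidean algorithm to (28, 15), tracking rows (r, s, t) with s·28 + t·15 = r. Each division r_prev = q·r_cur + r_new produces the new row as (previous row) − q·(current row):
  row A: (28, 1, 0)   [1·28 + 0·15 = 28]
  row B: (15, 0, 1)   [0·28 + 1·15 = 15]
  28 = 1·15 + 13   → row C = row A − 1·row B = (13, 1, −1)   [check: 1·28 − 1·15 = 13]
  15 = 1·13 + 2   → row D = row B − 1·row C = (2, −1, 2)   [check: −1·28 + 2·15 = 2]
  13 = 6·2 + 1   → row E = row C − 6·row D = (1, 7, −13)   [check: 7·28 − 13·15 = 1]
  2 = 2·1 + 0   → remainder 0, stop. gcd = 1 (last nonzero row E).
The gcd is 1, so 15 is invertible mod 28. The last nonzero row gives 7·28 − 13·15 = 1, so t = −13. So 15^(−1) ≡ −13 ≡ 15 (mod 28). Verify: 15 · 15 = 225 ≡ 1 (mod 28). ✓

Final answer: 15^(−1) ≡ 15 (mod 28)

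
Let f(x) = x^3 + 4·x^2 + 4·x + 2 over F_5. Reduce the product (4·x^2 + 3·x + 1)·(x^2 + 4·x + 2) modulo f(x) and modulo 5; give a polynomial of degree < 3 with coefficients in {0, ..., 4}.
Multiply as integer polynomials: a · b = 4·x^4 + 19·x^3 + 21·x^2 + 10·x + 2. Reducing coefficients mod 5: a · b ≡ 4·x^4 + 4·x^3 + x^2 + 2. Now divide by f(x) = x^3 + 4·x^2 + 4·x + 2 in F_5[x], eliminating the leading term at each step:
  leading term 4·x^4: subtract (4·x)·f(x) = 4·x^4 + x^3 + x^2 + 3·x, leaving 3·x^3 + 2·x + 2 (coefficients mod 5)
  leading term 3·x^3: subtract (3)·f(x) = 3·x^3 + 2·x^2 + 2·x + 1, leaving 3·x^2 + 1 (coefficients mod 5)
The degree is now < 3, so this is the remainder. Hence a · b ≡ 3·x^2 + 1 in F_5[x]/(f).

Final answer: a · b ≡ 3·x^2 + 1 (mod f(x))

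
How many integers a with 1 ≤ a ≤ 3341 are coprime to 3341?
3072

The number of a ∈ {1, ..., 3341} with gcd(a, 3341) = 1 is by definition Euler's totient φ(3341). φ is multiplicative, with φ(p^e) = p^e − p^(e−1). Factorise 3341 = 13 · 257. Then
  φ(3341) = (13 − 1) · (257 − 1) = 12 · 256 = 3072.
So there are 3072 such integers.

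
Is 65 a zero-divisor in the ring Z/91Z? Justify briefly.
gcd(65, 91) = 13 > 1, so 65 is not a unit in Z/91Z. In Z/nZ every nonzero non-unit is a zero-divisor: explicitly, take b = 91/gcd = 7 ≠ 0 (mod 91); then 65·7 = 455 = 5·91, i.e. 65·7 ≡ 0 (mod 91). So 65 is a zero-divisor.

Final answer: YES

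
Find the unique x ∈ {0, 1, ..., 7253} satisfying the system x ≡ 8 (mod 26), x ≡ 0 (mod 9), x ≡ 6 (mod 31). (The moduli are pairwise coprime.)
The moduli 26, 9, 31 are pairwise coprime, so by the CRT there is a unique solution mod 26·9·31 = 7254.
Solve by successive substitution. Start with x ≡ 8 (mod 26).
  Combine with x ≡ 0 (mod 9): write x = 8 + 26·t and require 8 + 26·t ≡ 0 (mod 9), i.e. 26·t ≡ 0 − 8 ≡ 1 (mod 9). Since 26^(−1) ≡ 8 (mod 9) (26 ≡ 8 (mod 9)), t ≡ 8·1 ≡ 8 (mod 9). So x ≡ 8 + 26·8 = 216 (mod 234).
  Combine with x ≡ 6 (mod 31): write x = 216 + 234·t and require 216 + 234·t ≡ 6 (mod 31), i.e. 234·t ≡ 6 − 216 ≡ 7 (mod 31). Since 234^(−1) ≡ 11 (mod 31) (234 ≡ 17 (mod 31)), t ≡ 11·7 ≡ 15 (mod 31). So x ≡ 216 + 234·15 = 3726 (mod 7254).
Unique solution in [0, 7254): x = 3726.

Final answer: x ≡ 3726 (mod 7254); the representative in [0, 7254) is 3726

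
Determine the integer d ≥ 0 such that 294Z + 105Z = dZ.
(294, 105) = (21); d = 21

In the PID Z, (a, b) is generated by gcd(a, b). Compute gcd(294, 105) with the extended Euclidean algorithm, tracking rows (r, s, t) with s·294 + t·105 = r:
  row A: (294, 1, 0)   [1·294 + 0·105 = 294]
  row B: (105, 0, 1)   [0·294 + 1·105 = 105]
  294 = 2·105 + 84   → row C = row A − 2·row B = (84, 1, −2)   [check: 1·294 − 2·105 = 84]
  105 = 1·84 + 21   → row D = row B − 1·row C = (21, −1, 3)   [check: −1·294 + 3·105 = 21]
  84 = 4·21 + 0   → remainder 0, stop. gcd = 21 (last nonzero row D).
So gcd(294, 105) = 21, with Bézout identity −1·294 + 3·105 = 21. Containment (⊇): the Bézout identity exhibits 21 as an element of (294, 105), giving (21) ⊆ (294, 105). Containment (⊆): since 21 | 294 and 21 | 105 (294 = 21·14, 105 = 21·5), every Z-linear combination of 294 and 105 is divisible by 21, so (294, 105) ⊆ (21). Therefore (294, 105) = (21), d = 21.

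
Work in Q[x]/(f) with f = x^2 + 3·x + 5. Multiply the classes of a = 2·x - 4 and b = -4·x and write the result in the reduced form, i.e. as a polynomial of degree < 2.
First multiply in Q[x] without reducing: a · b = -8·x^2 + 16·x. Now divide by f(x) = x^2 + 3·x + 5, eliminating the leading term at each step:
  leading term -8·x^2: subtract (-8)·f(x) = -8·x^2 - 24·x - 40, leaving 40·x + 40
The degree is now < 2, so this is the remainder. Hence a · b ≡ 40·x + 40 in Q[x]/(f).

Final answer: a · b ≡ 40·x + 40 (mod f(x))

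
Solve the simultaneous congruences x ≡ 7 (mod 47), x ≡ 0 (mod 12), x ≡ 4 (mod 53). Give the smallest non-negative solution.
x ≡ 21204 (mod 29892); the representative in [0, 29892) is 21204

The moduli 47, 12, 53 are pairwise coprime, so by the CRT there is a unique solution mod 47·12·53 = 29892.
Solve by successive substitution. Start with x ≡ 7 (mod 47).
  Combine with x ≡ 0 (mod 12): write x = 7 + 47·t and require 7 + 47·t ≡ 0 (mod 12), i.e. 47·t ≡ 0 − 7 ≡ 5 (mod 12). Since 47^(−1) ≡ 11 (mod 12) (47 ≡ 11 (mod 12)), t ≡ 11·5 ≡ 7 (mod 12). So x ≡ 7 + 47·7 = 336 (mod 564).
  Combine with x ≡ 4 (mod 53): write x = 336 + 564·t and require 336 + 564·t ≡ 4 (mod 53), i.e. 564·t ≡ 4 − 336 ≡ 39 (mod 53). Since 564^(−1) ≡ 39 (mod 53) (564 ≡ 34 (mod 53)), t ≡ 39·39 ≡ 37 (mod 53). So x ≡ 336 + 564·37 = 21204 (mod 29892).
Unique solution in [0, 29892): x = 21204.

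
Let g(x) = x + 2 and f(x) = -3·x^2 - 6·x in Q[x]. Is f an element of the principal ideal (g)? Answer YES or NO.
In Q[x] the ideal (g) consists of all multiples of g, so f ∈ (g) iff g | f, i.e. iff the remainder of f on division by g is 0. Divide f by g (g is monic, so eliminate the leading term of the running remainder at each step):
  leading term -3·x^2: subtract (-3·x)·g(x) = -3·x^2 - 6·x, leaving 0
The remainder is 0, so f(x) = g(x) · h(x) with h(x) = -3·x. Hence g | f, i.e. f ∈ (g).

Final answer: YES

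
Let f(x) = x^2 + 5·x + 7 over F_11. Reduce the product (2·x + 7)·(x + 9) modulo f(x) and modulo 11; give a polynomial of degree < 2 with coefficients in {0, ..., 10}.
a · b ≡ 4·x + 5 (mod f(x))

Multiply as integer polynomials: a · b = 2·x^2 + 25·x + 63. Reducing coefficients mod 11: a · b ≡ 2·x^2 + 3·x + 8. Now divide by f(x) = x^2 + 5·x + 7 in F_11[x], eliminating the leading term at each step:
  leading term 2·x^2: subtract (2)·f(x) = 2·x^2 + 10·x + 3, leaving 4·x + 5 (coefficients mod 11)
The degree is now < 2, so this is the remainder. Hence a · b ≡ 4·x + 5 in F_11[x]/(f).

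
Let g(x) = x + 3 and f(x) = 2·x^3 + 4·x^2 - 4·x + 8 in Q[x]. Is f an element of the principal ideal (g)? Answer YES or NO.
NO

In Q[x] the ideal (g) consists of all multiples of g, so f ∈ (g) iff g | f, i.e. iff the remainder of f on division by g is 0. Divide f by g (g is monic, so eliminate the leading term of the running remainder at each step):
  leading term 2·x^3: subtract (2·x^2)·g(x) = 2·x^3 + 6·x^2, leaving -2·x^2 - 4·x + 8
  leading term -2·x^2: subtract (-2·x)·g(x) = -2·x^2 - 6·x, leaving 2·x + 8
  leading term 2·x: subtract (2)·g(x) = 2·x + 6, leaving 2
The remainder r(x) = 2 ≠ 0 (and deg r < deg g), so g ∤ f, i.e. f ∉ (g).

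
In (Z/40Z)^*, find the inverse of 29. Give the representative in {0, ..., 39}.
Apply the extended Euclidean algorithm to (40, 29), tracking rows (r, s, t) with s·40 + t·29 = r. Each division r_prev = q·r_cur + r_new produces the new row as (previous row) − q·(current row):
  row A: (40, 1, 0)   [1·40 + 0·29 = 40]
  row B: (29, 0, 1)   [0·40 + 1·29 = 29]
  40 = 1·29 + 11   → row C = row A − 1·row B = (11, 1, −1)   [check: 1·40 − 1·29 = 11]
  29 = 2·11 + 7   → row D = row B − 2·row C = (7, −2, 3)   [check: −2·40 + 3·29 = 7]
  11 = 1·7 + 4   → row E = row C − 1·row D = (4, 3, −4)   [check: 3·40 − 4·29 = 4]
  7 = 1·4 + 3   → row F = row D − 1·row E = (3, −5, 7)   [check: −5·40 + 7·29 = 3]
  4 = 1·3 + 1   → row G = row E − 1·row F = (1, 8, −11)   [check: 8·40 − 11·29 = 1]
  3 = 3·1 + 0   → remainder 0, stop. gcd = 1 (last nonzero row G).
The gcd is 1, so 29 is invertible mod 40. The last nonzero row gives 8·40 − 11·29 = 1, so t = −11. So 29^(−1) ≡ −11 ≡ 29 (mod 40). Verify: 29 · 29 = 841 ≡ 1 (mod 40). ✓

Final answer: 29^(−1) ≡ 29 (mod 40)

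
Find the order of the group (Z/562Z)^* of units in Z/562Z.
|(Z/562Z)^*| = 280

(Z/562Z)^* consists of the classes a with gcd(a, 562) = 1, so its order is φ(562). φ is multiplicative, with φ(p^e) = p^e − p^(e−1). Factorise 562 = 2 · 281. Then
  φ(562) = (2 − 1) · (281 − 1) = 1 · 280 = 280.
Thus |(Z/562Z)^*| = 280.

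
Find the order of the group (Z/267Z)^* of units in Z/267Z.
(Z/267Z)^* consists of the classes a with gcd(a, 267) = 1, so its order is φ(267). φ is multiplicative, with φ(p^e) = p^e − p^(e−1). Factorise 267 = 3 · 89. Then
  φ(267) = (3 − 1) · (89 − 1) = 2 · 88 = 176.
Thus |(Z/267Z)^*| = 176.

Final answer: |(Z/267Z)^*| = 176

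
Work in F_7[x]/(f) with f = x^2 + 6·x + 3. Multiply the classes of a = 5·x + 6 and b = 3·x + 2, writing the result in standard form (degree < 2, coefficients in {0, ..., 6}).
a · b ≡ x + 2 (mod f(x))

Multiply as integer polynomials: a · b = 15·x^2 + 28·x + 12. Reducing coefficients mod 7: a · b ≡ x^2 + 5. Now divide by f(x) = x^2 + 6·x + 3 in F_7[x], eliminating the leading term at each step:
  leading term x^2: subtract (1)·f(x) = x^2 + 6·x + 3, leaving x + 2 (coefficients mod 7)
The degree is now < 2, so this is the remainder. Hence a · b ≡ x + 2 in F_7[x]/(f).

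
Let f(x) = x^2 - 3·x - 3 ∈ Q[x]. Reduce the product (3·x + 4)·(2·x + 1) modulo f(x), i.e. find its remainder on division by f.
First multiply in Q[x] without reducing: a · b = 6·x^2 + 11·x + 4. Now divide by f(x) = x^2 - 3·x - 3, eliminating the leading term at each step:
  leading term 6·x^2: subtract (6)·f(x) = 6·x^2 - 18·x - 18, leaving 29·x + 22
The degree is now < 2, so this is the remainder. Hence a · b ≡ 29·x + 22 in Q[x]/(f).

Final answer: a · b ≡ 29·x + 22 (mod f(x))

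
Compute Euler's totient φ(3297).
φ is multiplicative, with φ(p^e) = p^e − p^(e−1). Factorise 3297 = 3 · 7 · 157. Then
  φ(3297) = (3 − 1) · (7 − 1) · (157 − 1) = 2 · 6 · 156 = 1872.

Final answer: φ(3297) = 1872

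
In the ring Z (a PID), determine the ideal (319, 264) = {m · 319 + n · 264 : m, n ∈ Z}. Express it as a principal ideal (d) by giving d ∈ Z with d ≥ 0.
In the PID Z, (a, b) is generated by gcd(a, b). Compute gcd(319, 264) with the extended Euclidean algorithm, tracking rows (r, s, t) with s·319 + t·264 = r:
  row A: (319, 1, 0)   [1·319 + 0·264 = 319]
  row B: (264, 0, 1)   [0·319 + 1·264 = 264]
  319 = 1·264 + 55   → row C = row A − 1·row B = (55, 1, −1)   [check: 1·319 − 1·264 = 55]
  264 = 4·55 + 44   → row D = row B − 4·row C = (44, −4, 5)   [check: −4·319 + 5·264 = 44]
  55 = 1·44 + 11   → row E = row C − 1·row D = (11, 5, −6)   [check: 5·319 − 6·264 = 11]
  44 = 4·11 + 0   → remainder 0, stop. gcd = 11 (last nonzero row E).
So gcd(319, 264) = 11, with Bézout identity 5·319 − 6·264 = 11. Containment (⊇): the Bézout identity exhibits 11 as an element of (319, 264), giving (11) ⊆ (319, 264). Containment (⊆): since 11 | 319 and 11 | 264 (319 = 11·29, 264 = 11·24), every Z-linear combination of 319 and 264 is divisible by 11, so (319, 264) ⊆ (11). Therefore (319, 264) = (11), d = 11.

Final answer: (319, 264) = (11); d = 11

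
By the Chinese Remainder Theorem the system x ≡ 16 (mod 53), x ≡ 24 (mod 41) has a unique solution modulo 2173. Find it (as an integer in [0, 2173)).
x ≡ 1500 (mod 2173); the representative in [0, 2173) is 1500

The moduli 53, 41 are pairwise coprime, so by the CRT there is a unique solution mod 53·41 = 2173.
Solve by successive substitution. Start with x ≡ 16 (mod 53).
  Combine with x ≡ 24 (mod 41): write x = 16 + 53·t and require 16 + 53·t ≡ 24 (mod 41), i.e. 53·t ≡ 24 − 16 ≡ 8 (mod 41). Since 53^(−1) ≡ 24 (mod 41) (53 ≡ 12 (mod 41)), t ≡ 24·8 ≡ 28 (mod 41). So x ≡ 16 + 53·28 = 1500 (mod 2173).
Unique solution in [0, 2173): x = 1500.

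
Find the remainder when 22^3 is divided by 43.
27

Use repeated squaring. Binary(3) = 11. Walk through the bits of the exponent 3 left-to-right: at each bit after the leading one, square the running value, then multiply by 22 if the bit is 1 (always reducing mod 43):
  bit 1 = 1 (leading): start with 22.
  bit 2 = 1: square 22^2 = 484 ≡ 11; bit is 1, so multiply 11·22 = 242 ≡ 27 (mod 43).
Final value: 22^3 ≡ 27 (mod 43).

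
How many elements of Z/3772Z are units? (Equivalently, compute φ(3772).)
An element a ∈ Z/3772Z is a unit iff gcd(a, 3772) = 1, so the number of units is φ(3772). φ is multiplicative, with φ(p^e) = p^e − p^(e−1). Factorise 3772 = 2^2 · 23 · 41. Then
  φ(3772) = (2^2 − 2^1) · (23 − 1) · (41 − 1) = 2 · 22 · 40 = 1760.

Final answer: Z/3772Z has φ(3772) = 1760 units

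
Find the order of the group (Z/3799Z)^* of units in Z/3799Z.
|(Z/3799Z)^*| = 3640

(Z/3799Z)^* consists of the classes a with gcd(a, 3799) = 1, so its order is φ(3799). φ is multiplicative, with φ(p^e) = p^e − p^(e−1). Factorise 3799 = 29 · 131. Then
  φ(3799) = (29 − 1) · (131 − 1) = 28 · 130 = 3640.
Thus |(Z/3799Z)^*| = 3640.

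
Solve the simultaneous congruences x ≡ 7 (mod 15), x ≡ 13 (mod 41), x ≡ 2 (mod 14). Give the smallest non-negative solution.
x ≡ 1612 (mod 8610); the representative in [0, 8610) is 1612

The moduli 15, 41, 14 are pairwise coprime, so by the CRT there is a unique solution mod 15·41·14 = 8610.
Solve by successive substitution. Start with x ≡ 7 (mod 15).
  Combine with x ≡ 13 (mod 41): write x = 7 + 15·t and require 7 + 15·t ≡ 13 (mod 41), i.e. 15·t ≡ 13 − 7 ≡ 6 (mod 41). Since 15^(−1) ≡ 11 (mod 41), t ≡ 11·6 ≡ 25 (mod 41). So x ≡ 7 + 15·25 = 382 (mod 615).
  Combine with x ≡ 2 (mod 14): write x = 382 + 615·t and require 382 + 615·t ≡ 2 (mod 14), i.e. 615·t ≡ 2 − 382 ≡ 12 (mod 14). Since 615^(−1) ≡ 13 (mod 14) (615 ≡ 13 (mod 14)), t ≡ 13·12 ≡ 2 (mod 14). So x ≡ 382 + 615·2 = 1612 (mod 8610).
Unique solution in [0, 8610): x = 1612.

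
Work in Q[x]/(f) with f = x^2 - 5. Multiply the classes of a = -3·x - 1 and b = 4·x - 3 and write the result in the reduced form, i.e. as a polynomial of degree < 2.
First multiply in Q[x] without reducing: a · b = -12·x^2 + 5·x + 3. Now divide by f(x) = x^2 - 5, eliminating the leading term at each step:
  leading term -12·x^2: subtract (-12)·f(x) = 60 - 12·x^2, leaving 5·x - 57
The degree is now < 2, so this is the remainder. Hence a · b ≡ 5·x - 57 in Q[x]/(f).

Final answer: a · b ≡ 5·x - 57 (mod f(x))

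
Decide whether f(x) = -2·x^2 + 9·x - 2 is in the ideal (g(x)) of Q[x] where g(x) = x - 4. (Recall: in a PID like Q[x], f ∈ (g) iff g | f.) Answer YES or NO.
NO

In Q[x] the ideal (g) consists of all multiples of g, so f ∈ (g) iff g | f, i.e. iff the remainder of f on division by g is 0. Divide f by g (g is monic, so eliminate the leading term of the running remainder at each step):
  leading term -2·x^2: subtract (-2·x)·g(x) = -2·x^2 + 8·x, leaving x - 2
  leading term x: subtract (1)·g(x) = x - 4, leaving 2
The remainder r(x) = 2 ≠ 0 (and deg r < deg g), so g ∤ f, i.e. f ∉ (g).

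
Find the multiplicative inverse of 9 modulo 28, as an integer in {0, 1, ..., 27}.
Apply the extended Euclidean algorithm to (28, 9), tracking rows (r, s, t) with s·28 + t·9 = r. Each division r_prev = q·r_cur + r_new produces the new row as (previous row) − q·(current row):
  row A: (28, 1, 0)   [1·28 + 0·9 = 28]
  row B: (9, 0, 1)   [0·28 + 1·9 = 9]
  28 = 3·9 + 1   → row C = row A − 3·row B = (1, 1, −3)   [check: 1·28 − 3·9 = 1]
  9 = 9·1 + 0   → remainder 0, stop. gcd = 1 (last nonzero row C).
The gcd is 1, so 9 is invertible mod 28. The last nonzero row gives 1·28 − 3·9 = 1, so t = −3. So 9^(−1) ≡ −3 ≡ 25 (mod 28). Verify: 9 · 25 = 225 ≡ 1 (mod 28). ✓

Final answer: 9^(−1) ≡ 25 (mod 28)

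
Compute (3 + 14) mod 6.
5

Reduce the summands first: 14 ≡ 2 (mod 6), so 3 + 14 ≡ 3 + 2 (mod 6). 3 + 2 = 5; 5 = 0·6 + 5, so (3 + 14) mod 6 = 5.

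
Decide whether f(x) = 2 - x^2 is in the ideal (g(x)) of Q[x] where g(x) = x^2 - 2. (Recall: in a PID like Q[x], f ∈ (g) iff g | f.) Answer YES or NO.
In Q[x] the ideal (g) consists of all multiples of g, so f ∈ (g) iff g | f, i.e. iff the remainder of f on division by g is 0. Divide f by g (g is monic, so eliminate the leading term of the running remainder at each step):
  leading term -x^2: subtract (-1)·g(x) = 2 - x^2, leaving 0
The remainder is 0, so f(x) = g(x) · h(x) with h(x) = -1. Hence g | f, i.e. f ∈ (g).

Final answer: YES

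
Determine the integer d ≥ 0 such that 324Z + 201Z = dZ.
In the PID Z, (a, b) is generated by gcd(a, b). Compute gcd(324, 201) with the extended Euclidean algorithm, tracking rows (r, s, t) with s·324 + t·201 = r:
  row A: (324, 1, 0)   [1·324 + 0·201 = 324]
  row B: (201, 0, 1)   [0·324 + 1·201 = 201]
  324 = 1·201 + 123   → row C = row A − 1·row B = (123, 1, −1)   [check: 1·324 − 1·201 = 123]
  201 = 1·123 + 78   → row D = row B − 1·row C = (78, −1, 2)   [check: −1·324 + 2·201 = 78]
  123 = 1·78 + 45   → row E = row C − 1·row D = (45, 2, −3)   [check: 2·324 − 3·201 = 45]
  78 = 1·45 + 33   → row F = row D − 1·row E = (33, −3, 5)   [check: −3·324 + 5·201 = 33]
  45 = 1·33 + 12   → row G = row E − 1·row F = (12, 5, −8)   [check: 5·324 − 8·201 = 12]
  33 = 2·12 + 9   → row H = row F − 2·row G = (9, −13, 21)   [check: −13·324 + 21·201 = 9]
  12 = 1·9 + 3   → row I = row G − 1·row H = (3, 18, −29)   [check: 18·324 − 29·201 = 3]
  9 = 3·3 + 0   → remainder 0, stop. gcd = 3 (last nonzero row I).
So gcd(324, 201) = 3, with Bézout identity 18·324 − 29·201 = 3. Containment (⊇): the Bézout identity exhibits 3 as an element of (324, 201), giving (3) ⊆ (324, 201). Containment (⊆): since 3 | 324 and 3 | 201 (324 = 3·108, 201 = 3·67), every Z-linear combination of 324 and 201 is divisible by 3, so (324, 201) ⊆ (3). Therefore (324, 201) = (3), d = 3.

Final answer: (324, 201) = (3); d = 3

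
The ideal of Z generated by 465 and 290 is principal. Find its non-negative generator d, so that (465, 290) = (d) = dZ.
In the PID Z, (a, b) is generated by gcd(a, b). Compute gcd(465, 290) with the extended Euclidean algorithm, tracking rows (r, s, t) with s·465 + t·290 = r:
  row A: (465, 1, 0)   [1·465 + 0·290 = 465]
  row B: (290, 0, 1)   [0·465 + 1·290 = 290]
  465 = 1·290 + 175   → row C = row A − 1·row B = (175, 1, −1)   [check: 1·465 − 1·290 = 175]
  290 = 1·175 + 115   → row D = row B − 1·row C = (115, −1, 2)   [check: −1·465 + 2·290 = 115]
  175 = 1·115 + 60   → row E = row C − 1·row D = (60, 2, −3)   [check: 2·465 − 3·290 = 60]
  115 = 1·60 + 55   → row F = row D − 1·row E = (55, −3, 5)   [check: −3·465 + 5·290 = 55]
  60 = 1·55 + 5   → row G = row E − 1·row F = (5, 5, −8)   [check: 5·465 − 8·290 = 5]
  55 = 11·5 + 0   → remainder 0, stop. gcd = 5 (last nonzero row G).
So gcd(465, 290) = 5, with Bézout identity 5·465 − 8·290 = 5. Containment (⊇): the Bézout identity exhibits 5 as an element of (465, 290), giving (5) ⊆ (465, 290). Containment (⊆): since 5 | 465 and 5 | 290 (465 = 5·93, 290 = 5·58), every Z-linear combination of 465 and 290 is divisible by 5, so (465, 290) ⊆ (5). Therefore (465, 290) = (5), d = 5.

Final answer: (465, 290) = (5); d = 5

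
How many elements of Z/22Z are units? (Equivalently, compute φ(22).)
An element a ∈ Z/22Z is a unit iff gcd(a, 22) = 1, so the number of units is φ(22). φ is multiplicative, with φ(p^e) = p^e − p^(e−1). Factorise 22 = 2 · 11. Then
  φ(22) = (2 − 1) · (11 − 1) = 1 · 10 = 10.

Final answer: Z/22Z has φ(22) = 10 units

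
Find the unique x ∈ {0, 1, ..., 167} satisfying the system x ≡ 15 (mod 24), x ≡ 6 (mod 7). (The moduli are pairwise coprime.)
The moduli 24, 7 are pairwise coprime, so by the CRT there is a unique solution mod 24·7 = 168.
Solve by successive substitution. Start with x ≡ 15 (mod 24).
  Combine with x ≡ 6 (mod 7): write x = 15 + 24·t and require 15 + 24·t ≡ 6 (mod 7), i.e. 24·t ≡ 6 − 15 ≡ 5 (mod 7). Since 24^(−1) ≡ 5 (mod 7) (24 ≡ 3 (mod 7)), t ≡ 5·5 ≡ 4 (mod 7). So x ≡ 15 + 24·4 = 111 (mod 168).
Unique solution in [0, 168): x = 111.

Final answer: x ≡ 111 (mod 168); the representative in [0, 168) is 111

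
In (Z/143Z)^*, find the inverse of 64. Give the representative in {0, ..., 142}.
Apply the extended Euclidean algorithm to (143, 64), tracking rows (r, s, t) with s·143 + t·64 = r. Each division r_prev = q·r_cur + r_new produces the new row as (previous row) − q·(current row):
  row A: (143, 1, 0)   [1·143 + 0·64 = 143]
  row B: (64, 0, 1)   [0·143 + 1·64 = 64]
  143 = 2·64 + 15   → row C = row A − 2·row B = (15, 1, −2)   [check: 1·143 − 2·64 = 15]
  64 = 4·15 + 4   → row D = row B − 4·row C = (4, −4, 9)   [check: −4·143 + 9·64 = 4]
  15 = 3·4 + 3   → row E = row C − 3·row D = (3, 13, −29)   [check: 13·143 − 29·64 = 3]
  4 = 1·3 + 1   → row F = row D − 1·row E = (1, −17, 38)   [check: −17·143 + 38·64 = 1]
  3 = 3·1 + 0   → remainder 0, stop. gcd = 1 (last nonzero row F).
The gcd is 1, so 64 is invertible mod 143. The last nonzero row gives −17·143 + 38·64 = 1, so t = 38. So 64^(−1) ≡ 38 (mod 143). Verify: 64 · 38 = 2432 ≡ 1 (mod 143). ✓

Final answer: 64^(−1) ≡ 38 (mod 143)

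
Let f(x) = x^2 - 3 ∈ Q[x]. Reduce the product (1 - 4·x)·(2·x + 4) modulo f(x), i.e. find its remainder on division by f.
a · b ≡ -14·x - 20 (mod f(x))

First multiply in Q[x] without reducing: a · b = -8·x^2 - 14·x + 4. Now divide by f(x) = x^2 - 3, eliminating the leading term at each step:
  leading term -8·x^2: subtract (-8)·f(x) = 24 - 8·x^2, leaving -14·x - 20
The degree is now < 2, so this is the remainder. Hence a · b ≡ -14·x - 20 in Q[x]/(f).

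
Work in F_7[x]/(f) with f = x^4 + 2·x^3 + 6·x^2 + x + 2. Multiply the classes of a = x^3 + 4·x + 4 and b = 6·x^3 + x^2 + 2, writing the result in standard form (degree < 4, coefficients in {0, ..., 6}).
Multiply as integer polynomials: a · b = 6·x^6 + x^5 + 24·x^4 + 30·x^3 + 4·x^2 + 8·x + 8. Reducing coefficients mod 7: a · b ≡ 6·x^6 + x^5 + 3·x^4 + 2·x^3 + 4·x^2 + x + 1. Now divide by f(x) = x^4 + 2·x^3 + 6·x^2 + x + 2 in F_7[x], eliminating the leading term at each step:
  leading term 6·x^6: subtract (6·x^2)·f(x) = 6·x^6 + 5·x^5 + x^4 + 6·x^3 + 5·x^2, leaving 3·x^5 + 2·x^4 + 3·x^3 + 6·x^2 + x + 1 (coefficients mod 7)
  leading term 3·x^5: subtract (3·x)·f(x) = 3·x^5 + 6·x^4 + 4·x^3 + 3·x^2 + 6·x, leaving 3·x^4 + 6·x^3 + 3·x^2 + 2·x + 1 (coefficients mod 7)
  leading term 3·x^4: subtract (3)·f(x) = 3·x^4 + 6·x^3 + 4·x^2 + 3·x + 6, leaving 6·x^2 + 6·x + 2 (coefficients mod 7)
The degree is now < 4, so this is the remainder. Hence a · b ≡ 6·x^2 + 6·x + 2 in F_7[x]/(f).

Final answer: a · b ≡ 6·x^2 + 6·x + 2 (mod f(x))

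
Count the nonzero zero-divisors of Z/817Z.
Z/817Z has 60 nonzero zero-divisors

In Z/817Z each nonzero element is either a unit (gcd with 817 is 1) or a zero-divisor (gcd > 1). The number of units is φ(817): factorise 817 = 19 · 43, so φ(817) = (19 − 1) · (43 − 1) = 18 · 42 = 756. The nonzero elements number 817 − 1 = 816. Hence the nonzero zero-divisors number 816 − 756 = 60.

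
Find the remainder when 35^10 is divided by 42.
Use repeated squaring. Binary(10) = 1010. Walk through the bits of the exponent 10 left-to-right: at each bit after the leading one, square the running value, then multiply by 35 if the bit is 1 (always reducing mod 42):
  bit 1 = 1 (leading): start with 35.
  bit 2 = 0: square 35^2 = 1225 ≡ 7 (mod 42).
  bit 3 = 1: square 7^2 = 49 ≡ 7; bit is 1, so multiply 7·35 = 245 ≡ 35 (mod 42).
  bit 4 = 0: square 35^2 = 1225 ≡ 7 (mod 42).
Final value: 35^10 ≡ 7 (mod 42).

Final answer: 7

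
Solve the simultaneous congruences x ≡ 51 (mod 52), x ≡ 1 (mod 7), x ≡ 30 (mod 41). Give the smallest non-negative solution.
x ≡ 9255 (mod 14924); the representative in [0, 14924) is 9255

The moduli 52, 7, 41 are pairwise coprime, so by the CRT there is a unique solution mod 52·7·41 = 14924.
Solve by successive substitution. Start with x ≡ 51 (mod 52).
  Combine with x ≡ 1 (mod 7): write x = 51 + 52·t and require 51 + 52·t ≡ 1 (mod 7), i.e. 52·t ≡ 1 − 51 ≡ 6 (mod 7). Since 52^(−1) ≡ 5 (mod 7) (52 ≡ 3 (mod 7)), t ≡ 5·6 ≡ 2 (mod 7). So x ≡ 51 + 52·2 = 155 (mod 364).
  Combine with x ≡ 30 (mod 41): write x = 155 + 364·t and require 155 + 364·t ≡ 30 (mod 41), i.e. 364·t ≡ 30 − 155 ≡ 39 (mod 41). Since 364^(−1) ≡ 8 (mod 41) (364 ≡ 36 (mod 41)), t ≡ 8·39 ≡ 25 (mod 41). So x ≡ 155 + 364·25 = 9255 (mod 14924).
Unique solution in [0, 14924): x = 9255.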